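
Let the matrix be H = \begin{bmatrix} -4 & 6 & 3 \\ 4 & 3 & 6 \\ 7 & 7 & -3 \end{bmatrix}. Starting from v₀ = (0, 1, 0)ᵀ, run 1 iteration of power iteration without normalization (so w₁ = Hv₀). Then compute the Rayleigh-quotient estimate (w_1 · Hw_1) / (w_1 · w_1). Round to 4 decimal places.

w1 = Hv₀ = ((-4)·0 + 6·1 + 3·0; 4·0 + 3·1 + 6·0; 7·0 + 7·1 + (-3)·0) = (6, 3, 7)
Hw1 = (15, 75, 42)
w1·Hw1 = 6·15 + 3·75 + 7·42 = 609; w1·w1 = 6·6 + 3·3 + 7·7 = 94
λ ≈ 609/94 = 6.4787

λ ≈ 6.4787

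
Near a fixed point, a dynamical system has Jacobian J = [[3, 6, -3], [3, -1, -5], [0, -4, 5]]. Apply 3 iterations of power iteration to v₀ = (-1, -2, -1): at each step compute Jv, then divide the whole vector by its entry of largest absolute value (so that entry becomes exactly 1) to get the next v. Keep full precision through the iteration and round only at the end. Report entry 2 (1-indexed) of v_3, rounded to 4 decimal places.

Jv0 = (-12.00000, 4.00000, 3.00000); divide by -12.00000 → v1 = (1.00000, -0.33333, -0.25000)
Jv1 = (1.75000, 4.58333, 0.08333); divide by 4.58333 → v2 = (0.38182, 1.00000, 0.01818)
Jv2 = (7.09091, 0.05455, -3.90909); divide by 7.09091 → v3 = (1.00000, 0.00769, -0.55128)
Requested entry of v3: -3/-390 = 0.0077

0.0077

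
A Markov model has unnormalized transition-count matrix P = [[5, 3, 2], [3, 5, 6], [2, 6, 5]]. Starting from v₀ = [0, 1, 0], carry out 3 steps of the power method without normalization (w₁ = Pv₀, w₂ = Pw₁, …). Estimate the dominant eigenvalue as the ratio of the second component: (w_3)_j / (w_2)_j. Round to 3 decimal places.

λ ≈ 12.457

w1 = Pv₀ = (3, 5, 6)
w2 = Pw1 = (42, 70, 66)
w3 = Pw2 = (552, 872, 834)
Ratio at component: 872 / 70 = 12.457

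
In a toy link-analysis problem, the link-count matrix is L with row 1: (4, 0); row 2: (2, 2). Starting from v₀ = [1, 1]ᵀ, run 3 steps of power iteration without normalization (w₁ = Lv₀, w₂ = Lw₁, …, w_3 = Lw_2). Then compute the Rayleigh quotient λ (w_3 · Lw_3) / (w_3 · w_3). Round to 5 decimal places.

4.00000

w1 = Lv₀ = (4·1 + 0·1; 2·1 + 2·1) = (4, 4)
w2 = Lw1 = (4·4 + 0·4; 2·4 + 2·4) = (16, 16)
w3 = Lw2 = (64, 64)
Lw3 = (256, 256)
w3·Lw3 = 64·256 + 64·256 = 32768; w3·w3 = 64·64 + 64·64 = 8192
λ ≈ 32768/8192 = 4.00000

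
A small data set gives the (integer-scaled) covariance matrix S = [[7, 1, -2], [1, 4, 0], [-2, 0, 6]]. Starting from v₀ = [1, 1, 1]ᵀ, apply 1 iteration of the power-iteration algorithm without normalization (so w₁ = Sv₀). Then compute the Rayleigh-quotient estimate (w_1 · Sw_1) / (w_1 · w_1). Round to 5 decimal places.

w1 = Sv₀ = (7·1 + 1·1 + (-2)·1; 1·1 + 4·1 + 0·1; (-2)·1 + 0·1 + 6·1) = (6, 5, 4)
Sw1 = (39, 26, 12)
w1·Sw1 = 6·39 + 5·26 + 4·12 = 412; w1·w1 = 6·6 + 5·5 + 4·4 = 77
λ ≈ 412/77 = 5.35065

5.35065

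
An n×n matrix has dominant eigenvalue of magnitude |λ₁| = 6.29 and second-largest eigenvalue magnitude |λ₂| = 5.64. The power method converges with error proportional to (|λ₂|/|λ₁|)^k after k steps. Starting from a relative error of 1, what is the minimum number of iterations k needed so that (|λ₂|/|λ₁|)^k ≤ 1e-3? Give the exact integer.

|λ₂/λ₁| = 5.64/6.29 = 0.89666
Need k ≥ ln(1e-3) / ln(0.89666) = -6.9078 / -0.1091 ≈ 63.329
Smallest integer k satisfying the bound: 64

64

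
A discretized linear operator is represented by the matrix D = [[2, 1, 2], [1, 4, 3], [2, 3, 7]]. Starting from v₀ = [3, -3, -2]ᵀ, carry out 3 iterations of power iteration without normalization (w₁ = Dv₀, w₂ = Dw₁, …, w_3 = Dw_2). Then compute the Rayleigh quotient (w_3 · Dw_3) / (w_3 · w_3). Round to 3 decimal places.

w1 = Dv₀ = (-1, -15, -17)
w2 = Dw1 = (-51, -112, -166)
w3 = Dw2 = (-546, -997, -1600)
Dw3 = (-5289, -9334, -15283)
w3·Dw3 = (-546)·(-5289) + (-997)·(-9334) + (-1600)·(-15283) = 36646592; w3·w3 = (-546)·(-546) + (-997)·(-997) + (-1600)·(-1600) = 3852125
λ ≈ 36646592/3852125 = 9.513

9.513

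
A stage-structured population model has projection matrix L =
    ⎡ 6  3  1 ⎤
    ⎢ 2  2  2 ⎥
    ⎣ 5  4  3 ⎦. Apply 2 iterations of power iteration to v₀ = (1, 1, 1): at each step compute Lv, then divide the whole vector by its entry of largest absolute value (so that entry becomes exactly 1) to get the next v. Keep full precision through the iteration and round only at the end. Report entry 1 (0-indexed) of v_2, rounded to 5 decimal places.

Lv0 = (10.000000, 6.000000, 12.000000); divide by 12.000000 → v1 = (0.833333, 0.500000, 1.000000)
Lv1 = (7.500000, 4.666667, 9.166667); divide by 9.166667 → v2 = (0.818182, 0.509091, 1.000000)
Requested entry of v2: 56/110 = 0.50909

0.50909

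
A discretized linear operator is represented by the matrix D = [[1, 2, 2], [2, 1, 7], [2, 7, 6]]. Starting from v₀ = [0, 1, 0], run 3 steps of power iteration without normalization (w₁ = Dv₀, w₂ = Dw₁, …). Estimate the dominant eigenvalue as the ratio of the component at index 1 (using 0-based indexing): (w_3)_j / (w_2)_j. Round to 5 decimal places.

8.53704

w1 = Dv₀ = (2, 1, 7)
w2 = Dw1 = (18, 54, 53)
w3 = Dw2 = (232, 461, 732)
Ratio at component: 461 / 54 = 8.53704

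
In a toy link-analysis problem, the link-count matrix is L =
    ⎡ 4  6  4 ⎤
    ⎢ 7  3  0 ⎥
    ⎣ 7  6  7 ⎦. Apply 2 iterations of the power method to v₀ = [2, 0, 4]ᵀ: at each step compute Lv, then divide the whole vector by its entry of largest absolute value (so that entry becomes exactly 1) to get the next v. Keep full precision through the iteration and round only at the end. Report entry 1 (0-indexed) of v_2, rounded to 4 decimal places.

Lv0 = (24.00000, 14.00000, 42.00000); divide by 42.00000 → v1 = (0.57143, 0.33333, 1.00000)
Lv1 = (8.28571, 5.00000, 13.00000); divide by 13.00000 → v2 = (0.63736, 0.38462, 1.00000)
Requested entry of v2: 210/546 = 0.3846

0.3846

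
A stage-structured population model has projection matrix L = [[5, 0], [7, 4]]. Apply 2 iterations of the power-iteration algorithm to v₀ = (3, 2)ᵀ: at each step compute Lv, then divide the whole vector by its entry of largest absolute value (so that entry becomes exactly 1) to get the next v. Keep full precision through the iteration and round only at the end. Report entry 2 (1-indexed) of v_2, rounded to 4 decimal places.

Lv0 = (15.00000, 29.00000); divide by 29.00000 → v1 = (0.51724, 1.00000)
Lv1 = (2.58621, 7.62069); divide by 7.62069 → v2 = (0.33937, 1.00000)
Requested entry of v2: 221/221 = 1.0000

1.0000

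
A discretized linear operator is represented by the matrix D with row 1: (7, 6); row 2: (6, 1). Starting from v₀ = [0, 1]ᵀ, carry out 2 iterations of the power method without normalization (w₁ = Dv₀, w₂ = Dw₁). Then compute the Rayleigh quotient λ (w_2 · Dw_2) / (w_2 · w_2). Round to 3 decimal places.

w1 = Dv₀ = (7·0 + 6·1; 6·0 + 1·1) = (6, 1)
w2 = Dw1 = (7·6 + 6·1; 6·6 + 1·1) = (48, 37)
Dw2 = (558, 325)
w2·Dw2 = 48·558 + 37·325 = 38809; w2·w2 = 48·48 + 37·37 = 3673
λ ≈ 38809/3673 = 10.566

λ ≈ 10.566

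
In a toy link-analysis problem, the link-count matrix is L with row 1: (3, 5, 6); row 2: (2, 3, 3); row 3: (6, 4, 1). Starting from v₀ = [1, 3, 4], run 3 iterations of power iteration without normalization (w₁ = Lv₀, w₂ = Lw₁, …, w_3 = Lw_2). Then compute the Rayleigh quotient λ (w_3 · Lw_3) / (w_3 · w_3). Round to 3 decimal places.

w1 = Lv₀ = (42, 23, 22)
w2 = Lw1 = (373, 219, 366)
w3 = Lw2 = (4410, 2501, 3480)
Lw3 = (46615, 26763, 39944)
w3·Lw3 = 4410·46615 + 2501·26763 + 3480·39944 = 411511533; w3·w3 = 4410·4410 + 2501·2501 + 3480·3480 = 37813501
λ ≈ 411511533/37813501 = 10.883

10.883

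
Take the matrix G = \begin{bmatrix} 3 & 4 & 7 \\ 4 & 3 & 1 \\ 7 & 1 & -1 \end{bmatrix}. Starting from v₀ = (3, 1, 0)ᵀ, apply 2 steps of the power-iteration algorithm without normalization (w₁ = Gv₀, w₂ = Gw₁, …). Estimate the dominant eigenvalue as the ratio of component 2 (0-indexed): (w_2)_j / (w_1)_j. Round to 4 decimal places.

w1 = Gv₀ = (3·3 + 4·1 + 7·0; 4·3 + 3·1 + 1·0; 7·3 + 1·1 + (-1)·0) = (13, 15, 22)
w2 = Gw1 = (3·13 + 4·15 + 7·22; 4·13 + 3·15 + 1·22; 7·13 + 1·15 + (-1)·22) = (253, 119, 84)
Ratio at component: 84 / 22 = 3.8182

3.8182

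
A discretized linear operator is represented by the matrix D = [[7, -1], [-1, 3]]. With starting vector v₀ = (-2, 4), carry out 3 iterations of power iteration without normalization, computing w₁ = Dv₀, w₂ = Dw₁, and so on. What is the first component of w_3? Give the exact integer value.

-1040

w1 = Dv₀ = (7·(-2) + (-1)·4; (-1)·(-2) + 3·4) = (-18, 14)
w2 = Dw1 = (7·(-18) + (-1)·14; (-1)·(-18) + 3·14) = (-140, 60)
w3 = Dw2 = (-1040, 320)
The requested component of w3 is -1040.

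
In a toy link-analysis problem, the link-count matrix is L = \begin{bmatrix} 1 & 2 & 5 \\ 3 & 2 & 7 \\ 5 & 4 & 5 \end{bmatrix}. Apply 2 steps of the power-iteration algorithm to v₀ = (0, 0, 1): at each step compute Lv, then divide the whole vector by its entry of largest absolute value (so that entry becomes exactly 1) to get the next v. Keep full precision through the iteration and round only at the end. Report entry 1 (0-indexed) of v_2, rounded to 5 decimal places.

Lv0 = (5.000000, 7.000000, 5.000000); divide by 7.000000 → v1 = (0.714286, 1.000000, 0.714286)
Lv1 = (6.285714, 9.142857, 11.142857); divide by 11.142857 → v2 = (0.564103, 0.820513, 1.000000)
Requested entry of v2: 64/78 = 0.82051

0.82051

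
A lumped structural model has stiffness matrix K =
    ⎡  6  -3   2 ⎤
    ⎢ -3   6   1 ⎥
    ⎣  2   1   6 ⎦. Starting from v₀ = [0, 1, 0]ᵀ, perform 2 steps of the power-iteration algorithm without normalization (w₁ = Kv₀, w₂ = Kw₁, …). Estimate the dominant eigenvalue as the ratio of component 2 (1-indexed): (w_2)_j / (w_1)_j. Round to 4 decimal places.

w1 = Kv₀ = (-3, 6, 1)
w2 = Kw1 = (-34, 46, 6)
Ratio at component: 46 / 6 = 7.6667

7.6667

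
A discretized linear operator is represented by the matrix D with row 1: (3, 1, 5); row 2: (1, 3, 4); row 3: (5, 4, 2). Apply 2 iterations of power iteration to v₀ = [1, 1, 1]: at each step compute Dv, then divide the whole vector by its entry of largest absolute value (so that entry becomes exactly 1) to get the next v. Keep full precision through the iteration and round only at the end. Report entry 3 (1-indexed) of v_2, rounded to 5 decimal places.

1.00000

Dv0 = (9.000000, 8.000000, 11.000000); divide by 11.000000 → v1 = (0.818182, 0.727273, 1.000000)
Dv1 = (8.181818, 7.000000, 9.000000); divide by 9.000000 → v2 = (0.909091, 0.777778, 1.000000)
Requested entry of v2: 99/99 = 1.00000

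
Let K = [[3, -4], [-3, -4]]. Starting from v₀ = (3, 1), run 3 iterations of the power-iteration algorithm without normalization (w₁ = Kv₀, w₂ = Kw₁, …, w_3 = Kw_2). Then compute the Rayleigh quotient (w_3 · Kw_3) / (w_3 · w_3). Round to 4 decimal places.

w1 = Kv₀ = (3·3 + (-4)·1; (-3)·3 + (-4)·1) = (5, -13)
w2 = Kw1 = (3·5 + (-4)·(-13); (-3)·5 + (-4)·(-13)) = (67, 37)
w3 = Kw2 = (53, -349)
Kw3 = (1555, 1237)
w3·Kw3 = 53·1555 + (-349)·1237 = -349298; w3·w3 = 53·53 + (-349)·(-349) = 124610
λ ≈ -349298/124610 = -2.8031

-2.8031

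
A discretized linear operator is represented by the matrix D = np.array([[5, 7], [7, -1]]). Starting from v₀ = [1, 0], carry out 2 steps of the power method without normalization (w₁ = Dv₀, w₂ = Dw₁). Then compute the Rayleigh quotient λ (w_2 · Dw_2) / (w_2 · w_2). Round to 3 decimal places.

8.882

w1 = Dv₀ = (5·1 + 7·0; 7·1 + (-1)·0) = (5, 7)
w2 = Dw1 = (5·5 + 7·7; 7·5 + (-1)·7) = (74, 28)
Dw2 = (566, 490)
w2·Dw2 = 74·566 + 28·490 = 55604; w2·w2 = 74·74 + 28·28 = 6260
λ ≈ 55604/6260 = 8.882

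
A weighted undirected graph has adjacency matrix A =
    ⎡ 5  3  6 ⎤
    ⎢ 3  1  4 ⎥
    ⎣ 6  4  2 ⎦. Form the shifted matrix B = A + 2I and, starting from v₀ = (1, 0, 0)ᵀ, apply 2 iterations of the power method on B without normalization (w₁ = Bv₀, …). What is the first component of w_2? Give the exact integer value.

94

B = A + 2I has rows (7, 3, 6); (3, 3, 4); (6, 4, 4)
w1 = Bv₀ = (7, 3, 6)
w2 = Bw1 = (94, 54, 78)
Requested component of w2: 94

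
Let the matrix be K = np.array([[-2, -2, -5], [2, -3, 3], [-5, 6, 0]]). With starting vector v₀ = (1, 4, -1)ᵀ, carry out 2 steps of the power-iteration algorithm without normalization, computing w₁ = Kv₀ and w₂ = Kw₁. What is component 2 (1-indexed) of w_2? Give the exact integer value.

w1 = Kv₀ = ((-2)·1 + (-2)·4 + (-5)·(-1); 2·1 + (-3)·4 + 3·(-1); (-5)·1 + 6·4 + 0·(-1)) = (-5, -13, 19)
w2 = Kw1 = ((-2)·(-5) + (-2)·(-13) + (-5)·19; 2·(-5) + (-3)·(-13) + 3·19; (-5)·(-5) + 6·(-13) + 0·19) = (-59, 86, -53)
The requested component of w2 is 86.

86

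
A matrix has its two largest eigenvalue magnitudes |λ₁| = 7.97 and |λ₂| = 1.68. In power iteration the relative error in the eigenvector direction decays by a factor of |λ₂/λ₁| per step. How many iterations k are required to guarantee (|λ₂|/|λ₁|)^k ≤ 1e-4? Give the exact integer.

|λ₂/λ₁| = 1.68/7.97 = 0.21079
Need k ≥ ln(1e-4) / ln(0.21079) = -9.2103 / -1.5569 ≈ 5.916
Smallest integer k satisfying the bound: 6

6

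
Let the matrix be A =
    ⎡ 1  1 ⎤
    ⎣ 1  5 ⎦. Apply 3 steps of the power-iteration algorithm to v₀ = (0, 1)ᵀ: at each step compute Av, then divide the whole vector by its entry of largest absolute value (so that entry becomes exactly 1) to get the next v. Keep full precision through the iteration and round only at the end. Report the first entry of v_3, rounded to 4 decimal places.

0.2353

Av0 = (1.00000, 5.00000); divide by 5.00000 → v1 = (0.20000, 1.00000)
Av1 = (1.20000, 5.20000); divide by 5.20000 → v2 = (0.23077, 1.00000)
Av2 = (1.23077, 5.23077); divide by 5.23077 → v3 = (0.23529, 1.00000)
Requested entry of v3: 32/136 = 0.2353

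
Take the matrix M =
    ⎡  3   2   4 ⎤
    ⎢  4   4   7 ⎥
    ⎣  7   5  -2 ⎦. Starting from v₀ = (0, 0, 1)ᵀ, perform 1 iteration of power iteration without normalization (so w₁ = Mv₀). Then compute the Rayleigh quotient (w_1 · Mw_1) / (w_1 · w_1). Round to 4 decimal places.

2.1449

w1 = Mv₀ = (3·0 + 2·0 + 4·1; 4·0 + 4·0 + 7·1; 7·0 + 5·0 + (-2)·1) = (4, 7, -2)
Mw1 = (18, 30, 67)
w1·Mw1 = 4·18 + 7·30 + (-2)·67 = 148; w1·w1 = 4·4 + 7·7 + (-2)·(-2) = 69
λ ≈ 148/69 = 2.1449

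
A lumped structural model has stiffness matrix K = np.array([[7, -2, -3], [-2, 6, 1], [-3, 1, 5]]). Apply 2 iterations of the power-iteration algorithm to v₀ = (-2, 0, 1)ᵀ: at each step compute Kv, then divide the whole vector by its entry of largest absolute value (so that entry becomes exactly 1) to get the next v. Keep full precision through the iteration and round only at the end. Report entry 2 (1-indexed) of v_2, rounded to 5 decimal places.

Kv0 = (-17.000000, 5.000000, 11.000000); divide by -17.000000 → v1 = (1.000000, -0.294118, -0.647059)
Kv1 = (9.529412, -4.411765, -6.529412); divide by 9.529412 → v2 = (1.000000, -0.462963, -0.685185)
Requested entry of v2: 75/-162 = -0.46296

-0.46296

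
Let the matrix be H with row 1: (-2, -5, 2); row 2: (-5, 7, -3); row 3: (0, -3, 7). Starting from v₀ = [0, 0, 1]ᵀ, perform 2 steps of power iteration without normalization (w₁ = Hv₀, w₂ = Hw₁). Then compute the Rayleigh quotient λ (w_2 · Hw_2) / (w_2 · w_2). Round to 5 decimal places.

11.23891

w1 = Hv₀ = ((-2)·0 + (-5)·0 + 2·1; (-5)·0 + 7·0 + (-3)·1; 0·0 + (-3)·0 + 7·1) = (2, -3, 7)
w2 = Hw1 = ((-2)·2 + (-5)·(-3) + 2·7; (-5)·2 + 7·(-3) + (-3)·7; 0·2 + (-3)·(-3) + 7·7) = (25, -52, 58)
Hw2 = (326, -663, 562)
w2·Hw2 = 25·326 + (-52)·(-663) + 58·562 = 75222; w2·w2 = 25·25 + (-52)·(-52) + 58·58 = 6693
λ ≈ 75222/6693 = 11.23891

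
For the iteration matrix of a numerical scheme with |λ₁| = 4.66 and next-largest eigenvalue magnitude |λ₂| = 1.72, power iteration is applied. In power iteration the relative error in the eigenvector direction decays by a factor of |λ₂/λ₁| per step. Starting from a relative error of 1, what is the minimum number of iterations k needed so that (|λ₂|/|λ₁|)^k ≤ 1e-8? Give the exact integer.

19

|λ₂/λ₁| = 1.72/4.66 = 0.36910
Need k ≥ ln(1e-8) / ln(0.36910) = -18.4207 / -0.9967 ≈ 18.482
Smallest integer k satisfying the bound: 19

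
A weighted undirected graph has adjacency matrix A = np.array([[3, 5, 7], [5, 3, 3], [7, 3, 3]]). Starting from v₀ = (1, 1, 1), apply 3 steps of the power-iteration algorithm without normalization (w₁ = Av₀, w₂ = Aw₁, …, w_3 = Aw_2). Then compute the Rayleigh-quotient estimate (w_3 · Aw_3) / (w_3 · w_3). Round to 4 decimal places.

λ ≈ 13.1797

w1 = Av₀ = (15, 11, 13)
w2 = Aw1 = (191, 147, 177)
w3 = Aw2 = (2547, 1927, 2309)
Aw3 = (33439, 25443, 30537)
w3·Aw3 = 2547·33439 + 1927·25443 + 2309·30537 = 204707727; w3·w3 = 2547·2547 + 1927·1927 + 2309·2309 = 15532019
λ ≈ 204707727/15532019 = 13.1797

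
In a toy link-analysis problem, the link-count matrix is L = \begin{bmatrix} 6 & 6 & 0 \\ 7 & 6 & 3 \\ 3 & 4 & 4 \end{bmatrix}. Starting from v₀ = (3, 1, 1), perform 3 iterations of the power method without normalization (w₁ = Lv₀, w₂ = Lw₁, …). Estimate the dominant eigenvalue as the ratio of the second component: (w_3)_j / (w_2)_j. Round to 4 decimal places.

13.6391

w1 = Lv₀ = (6·3 + 6·1 + 0·1; 7·3 + 6·1 + 3·1; 3·3 + 4·1 + 4·1) = (24, 30, 17)
w2 = Lw1 = (6·24 + 6·30 + 0·17; 7·24 + 6·30 + 3·17; 3·24 + 4·30 + 4·17) = (324, 399, 260)
w3 = Lw2 = (4338, 5442, 3608)
Ratio at component: 5442 / 399 = 13.6391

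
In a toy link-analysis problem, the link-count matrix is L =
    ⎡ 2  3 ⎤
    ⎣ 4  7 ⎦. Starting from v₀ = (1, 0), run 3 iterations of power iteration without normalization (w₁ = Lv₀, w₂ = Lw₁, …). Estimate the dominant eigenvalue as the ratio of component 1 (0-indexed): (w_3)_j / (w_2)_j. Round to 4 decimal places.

8.7778

w1 = Lv₀ = (2, 4)
w2 = Lw1 = (16, 36)
w3 = Lw2 = (140, 316)
Ratio at component: 316 / 36 = 8.7778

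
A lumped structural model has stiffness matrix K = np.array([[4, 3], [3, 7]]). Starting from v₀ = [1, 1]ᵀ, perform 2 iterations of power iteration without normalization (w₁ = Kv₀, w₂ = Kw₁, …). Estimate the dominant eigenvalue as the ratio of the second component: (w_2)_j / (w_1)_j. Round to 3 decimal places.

9.100

w1 = Kv₀ = (4·1 + 3·1; 3·1 + 7·1) = (7, 10)
w2 = Kw1 = (4·7 + 3·10; 3·7 + 7·10) = (58, 91)
Ratio at component: 91 / 10 = 9.100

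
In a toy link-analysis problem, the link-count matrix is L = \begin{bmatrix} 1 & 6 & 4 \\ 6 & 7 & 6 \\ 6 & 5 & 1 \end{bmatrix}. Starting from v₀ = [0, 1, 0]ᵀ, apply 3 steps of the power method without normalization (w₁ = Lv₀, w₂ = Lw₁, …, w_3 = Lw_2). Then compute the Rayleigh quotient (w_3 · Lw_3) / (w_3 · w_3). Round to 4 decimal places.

14.6392

w1 = Lv₀ = (1·0 + 6·1 + 4·0; 6·0 + 7·1 + 6·0; 6·0 + 5·1 + 1·0) = (6, 7, 5)
w2 = Lw1 = (1·6 + 6·7 + 4·5; 6·6 + 7·7 + 6·5; 6·6 + 5·7 + 1·5) = (68, 115, 76)
w3 = Lw2 = (1062, 1669, 1059)
Lw3 = (15312, 24409, 15776)
w3·Lw3 = 1062·15312 + 1669·24409 + 1059·15776 = 73706749; w3·w3 = 1062·1062 + 1669·1669 + 1059·1059 = 5034886
λ ≈ 73706749/5034886 = 14.6392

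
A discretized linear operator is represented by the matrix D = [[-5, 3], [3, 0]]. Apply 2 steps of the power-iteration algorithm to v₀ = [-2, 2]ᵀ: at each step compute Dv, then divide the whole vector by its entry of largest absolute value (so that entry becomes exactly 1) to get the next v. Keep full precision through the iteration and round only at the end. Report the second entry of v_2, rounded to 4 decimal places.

Dv0 = (16.00000, -6.00000); divide by 16.00000 → v1 = (1.00000, -0.37500)
Dv1 = (-6.12500, 3.00000); divide by -6.12500 → v2 = (1.00000, -0.48980)
Requested entry of v2: 48/-98 = -0.4898

-0.4898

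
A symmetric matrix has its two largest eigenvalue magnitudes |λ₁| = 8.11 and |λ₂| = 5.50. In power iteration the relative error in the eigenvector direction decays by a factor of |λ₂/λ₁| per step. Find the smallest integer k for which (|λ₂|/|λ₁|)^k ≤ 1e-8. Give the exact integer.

|λ₂/λ₁| = 5.50/8.11 = 0.67818
Need k ≥ ln(1e-8) / ln(0.67818) = -18.4207 / -0.3883 ≈ 47.433
Smallest integer k satisfying the bound: 48

48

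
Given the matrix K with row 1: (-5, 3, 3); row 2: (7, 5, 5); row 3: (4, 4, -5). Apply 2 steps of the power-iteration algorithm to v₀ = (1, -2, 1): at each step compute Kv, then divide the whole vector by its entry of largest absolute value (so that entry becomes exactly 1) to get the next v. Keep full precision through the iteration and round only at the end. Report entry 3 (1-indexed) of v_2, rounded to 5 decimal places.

Kv0 = (-8.000000, 2.000000, -9.000000); divide by -9.000000 → v1 = (0.888889, -0.222222, 1.000000)
Kv1 = (-2.111111, 10.111111, -2.333333); divide by 10.111111 → v2 = (-0.208791, 1.000000, -0.230769)
Requested entry of v2: 21/-91 = -0.23077

-0.23077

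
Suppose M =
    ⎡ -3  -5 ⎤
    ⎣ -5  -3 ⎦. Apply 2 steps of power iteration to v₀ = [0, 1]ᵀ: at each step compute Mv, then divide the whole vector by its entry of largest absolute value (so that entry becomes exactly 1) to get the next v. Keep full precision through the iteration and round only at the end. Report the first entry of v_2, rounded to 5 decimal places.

Mv0 = (-5.000000, -3.000000); divide by -5.000000 → v1 = (1.000000, 0.600000)
Mv1 = (-6.000000, -6.800000); divide by -6.800000 → v2 = (0.882353, 1.000000)
Requested entry of v2: 30/34 = 0.88235

0.88235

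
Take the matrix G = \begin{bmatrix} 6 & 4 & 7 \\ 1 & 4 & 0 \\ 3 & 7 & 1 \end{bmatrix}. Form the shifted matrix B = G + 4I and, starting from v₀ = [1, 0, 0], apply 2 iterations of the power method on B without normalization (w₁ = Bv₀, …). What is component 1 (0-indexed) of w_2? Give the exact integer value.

18

B = G + 4I has rows (10, 4, 7); (1, 8, 0); (3, 7, 5)
w1 = Bv₀ = (10, 1, 3)
w2 = Bw1 = (125, 18, 52)
Requested component of w2: 18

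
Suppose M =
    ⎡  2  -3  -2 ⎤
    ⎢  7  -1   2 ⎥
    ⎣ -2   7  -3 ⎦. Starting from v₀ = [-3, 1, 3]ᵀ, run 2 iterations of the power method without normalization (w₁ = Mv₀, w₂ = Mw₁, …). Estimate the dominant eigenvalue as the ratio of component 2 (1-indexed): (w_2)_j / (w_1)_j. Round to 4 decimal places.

w1 = Mv₀ = (2·(-3) + (-3)·1 + (-2)·3; 7·(-3) + (-1)·1 + 2·3; (-2)·(-3) + 7·1 + (-3)·3) = (-15, -16, 4)
w2 = Mw1 = (2·(-15) + (-3)·(-16) + (-2)·4; 7·(-15) + (-1)·(-16) + 2·4; (-2)·(-15) + 7·(-16) + (-3)·4) = (10, -81, -94)
Ratio at component: -81 / -16 = 5.0625

λ ≈ 5.0625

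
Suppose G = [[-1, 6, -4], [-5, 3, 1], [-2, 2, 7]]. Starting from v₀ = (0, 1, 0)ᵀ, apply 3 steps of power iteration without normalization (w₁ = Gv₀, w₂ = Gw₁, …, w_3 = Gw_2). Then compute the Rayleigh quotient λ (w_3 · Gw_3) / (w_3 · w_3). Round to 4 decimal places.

λ ≈ 0.3568

w1 = Gv₀ = (6, 3, 2)
w2 = Gw1 = (4, -19, 8)
w3 = Gw2 = (-150, -69, 10)
Gw3 = (-304, 553, 232)
w3·Gw3 = (-150)·(-304) + (-69)·553 + 10·232 = 9763; w3·w3 = (-150)·(-150) + (-69)·(-69) + 10·10 = 27361
λ ≈ 9763/27361 = 0.3568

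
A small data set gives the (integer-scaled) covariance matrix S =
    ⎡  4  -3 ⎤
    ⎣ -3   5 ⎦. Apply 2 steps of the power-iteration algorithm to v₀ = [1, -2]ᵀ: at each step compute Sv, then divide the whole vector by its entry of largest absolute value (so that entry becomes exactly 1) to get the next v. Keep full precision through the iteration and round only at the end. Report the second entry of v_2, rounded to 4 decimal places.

1.0000

Sv0 = (10.00000, -13.00000); divide by -13.00000 → v1 = (-0.76923, 1.00000)
Sv1 = (-6.07692, 7.30769); divide by 7.30769 → v2 = (-0.83158, 1.00000)
Requested entry of v2: -95/-95 = 1.0000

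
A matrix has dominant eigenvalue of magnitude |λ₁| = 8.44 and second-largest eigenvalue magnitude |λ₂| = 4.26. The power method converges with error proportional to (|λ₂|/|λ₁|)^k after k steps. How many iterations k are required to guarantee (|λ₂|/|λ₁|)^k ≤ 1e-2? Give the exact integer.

7

|λ₂/λ₁| = 4.26/8.44 = 0.50474
Need k ≥ ln(1e-2) / ln(0.50474) = -4.6052 / -0.6837 ≈ 6.736
Smallest integer k satisfying the bound: 7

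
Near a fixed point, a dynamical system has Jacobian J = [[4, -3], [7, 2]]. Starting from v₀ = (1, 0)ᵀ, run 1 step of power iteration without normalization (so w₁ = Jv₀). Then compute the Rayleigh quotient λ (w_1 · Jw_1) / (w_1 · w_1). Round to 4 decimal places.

w1 = Jv₀ = (4, 7)
Jw1 = (-5, 42)
w1·Jw1 = 4·(-5) + 7·42 = 274; w1·w1 = 4·4 + 7·7 = 65
λ ≈ 274/65 = 4.2154

4.2154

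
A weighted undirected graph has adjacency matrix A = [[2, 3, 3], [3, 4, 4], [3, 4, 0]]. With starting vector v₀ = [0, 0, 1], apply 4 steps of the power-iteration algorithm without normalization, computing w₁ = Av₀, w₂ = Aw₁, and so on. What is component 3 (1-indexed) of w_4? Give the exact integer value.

1574

w1 = Av₀ = (3, 4, 0)
w2 = Aw1 = (18, 25, 25)
w3 = Aw2 = (186, 254, 154)
w4 = Aw3 = (1596, 2190, 1574)
The requested component of w4 is 1574.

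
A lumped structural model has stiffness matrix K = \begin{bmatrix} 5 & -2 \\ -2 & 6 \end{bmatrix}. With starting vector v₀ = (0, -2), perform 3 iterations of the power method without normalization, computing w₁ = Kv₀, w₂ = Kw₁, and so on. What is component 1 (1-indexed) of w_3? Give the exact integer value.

w1 = Kv₀ = (4, -12)
w2 = Kw1 = (44, -80)
w3 = Kw2 = (380, -568)
The requested component of w3 is 380.

380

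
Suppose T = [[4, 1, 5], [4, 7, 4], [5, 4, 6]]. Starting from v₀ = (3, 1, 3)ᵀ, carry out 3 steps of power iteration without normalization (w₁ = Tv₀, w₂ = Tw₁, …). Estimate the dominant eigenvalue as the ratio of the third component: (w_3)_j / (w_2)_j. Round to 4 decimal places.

w1 = Tv₀ = (28, 31, 37)
w2 = Tw1 = (328, 477, 486)
w3 = Tw2 = (4219, 6595, 6464)
Ratio at component: 6464 / 486 = 13.3004

13.3004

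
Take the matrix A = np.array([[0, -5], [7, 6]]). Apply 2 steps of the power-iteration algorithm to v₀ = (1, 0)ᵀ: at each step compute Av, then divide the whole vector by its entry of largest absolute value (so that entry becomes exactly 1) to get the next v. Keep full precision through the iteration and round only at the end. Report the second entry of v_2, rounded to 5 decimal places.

1.00000

Av0 = (0.000000, 7.000000); divide by 7.000000 → v1 = (0.000000, 1.000000)
Av1 = (-5.000000, 6.000000); divide by 6.000000 → v2 = (-0.833333, 1.000000)
Requested entry of v2: 42/42 = 1.00000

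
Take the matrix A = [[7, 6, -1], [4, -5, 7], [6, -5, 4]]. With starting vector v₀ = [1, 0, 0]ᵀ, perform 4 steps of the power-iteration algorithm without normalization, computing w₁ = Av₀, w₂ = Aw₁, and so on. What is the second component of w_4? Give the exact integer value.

3544

w1 = Av₀ = (7, 4, 6)
w2 = Aw1 = (67, 50, 46)
w3 = Aw2 = (723, 340, 336)
w4 = Aw3 = (6765, 3544, 3982)
The requested component of w4 is 3544.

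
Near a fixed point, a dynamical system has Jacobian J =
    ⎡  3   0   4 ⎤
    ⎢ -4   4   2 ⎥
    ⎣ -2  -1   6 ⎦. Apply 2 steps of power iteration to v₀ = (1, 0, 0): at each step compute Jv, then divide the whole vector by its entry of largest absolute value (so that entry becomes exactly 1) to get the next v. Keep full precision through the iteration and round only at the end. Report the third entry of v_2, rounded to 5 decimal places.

Jv0 = (3.000000, -4.000000, -2.000000); divide by -4.000000 → v1 = (-0.750000, 1.000000, 0.500000)
Jv1 = (-0.250000, 8.000000, 3.500000); divide by 8.000000 → v2 = (-0.031250, 1.000000, 0.437500)
Requested entry of v2: -14/-32 = 0.43750

0.43750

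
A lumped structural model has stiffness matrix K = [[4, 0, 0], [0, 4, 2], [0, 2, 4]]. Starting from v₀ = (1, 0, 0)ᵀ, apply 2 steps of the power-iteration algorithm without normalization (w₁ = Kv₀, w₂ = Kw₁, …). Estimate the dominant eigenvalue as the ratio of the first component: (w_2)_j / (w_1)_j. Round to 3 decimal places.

w1 = Kv₀ = (4, 0, 0)
w2 = Kw1 = (16, 0, 0)
Ratio at component: 16 / 4 = 4.000

λ ≈ 4.000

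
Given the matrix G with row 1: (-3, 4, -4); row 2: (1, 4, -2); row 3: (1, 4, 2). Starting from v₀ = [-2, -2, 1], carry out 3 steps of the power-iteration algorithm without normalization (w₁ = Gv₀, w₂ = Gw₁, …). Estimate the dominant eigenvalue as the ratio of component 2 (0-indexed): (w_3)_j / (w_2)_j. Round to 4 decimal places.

w1 = Gv₀ = ((-3)·(-2) + 4·(-2) + (-4)·1; 1·(-2) + 4·(-2) + (-2)·1; 1·(-2) + 4·(-2) + 2·1) = (-6, -12, -8)
w2 = Gw1 = ((-3)·(-6) + 4·(-12) + (-4)·(-8); 1·(-6) + 4·(-12) + (-2)·(-8); 1·(-6) + 4·(-12) + 2·(-8)) = (2, -38, -70)
w3 = Gw2 = (122, -10, -290)
Ratio at component: -290 / -70 = 4.1429

λ ≈ 4.1429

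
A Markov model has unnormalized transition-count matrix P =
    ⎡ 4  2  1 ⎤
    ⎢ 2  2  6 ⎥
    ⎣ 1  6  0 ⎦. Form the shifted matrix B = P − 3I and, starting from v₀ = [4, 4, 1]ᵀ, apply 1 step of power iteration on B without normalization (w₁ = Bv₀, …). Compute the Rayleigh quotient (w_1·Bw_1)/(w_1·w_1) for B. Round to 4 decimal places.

μ ≈ 2.6443

B = P − 3I has rows (1, 2, 1); (2, -1, 6); (1, 6, -3)
w1 = Bv₀ = (13, 10, 25)
Bw1 = (58, 166, -2)
w1·Bw1 = 2364; w1·w1 = 894; μ ≈ 2364/894 = 2.6443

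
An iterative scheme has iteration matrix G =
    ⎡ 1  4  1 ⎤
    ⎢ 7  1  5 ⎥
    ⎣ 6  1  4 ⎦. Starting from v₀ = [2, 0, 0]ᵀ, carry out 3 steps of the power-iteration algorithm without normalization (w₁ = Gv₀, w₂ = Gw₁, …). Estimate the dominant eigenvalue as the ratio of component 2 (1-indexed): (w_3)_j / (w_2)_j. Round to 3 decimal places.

w1 = Gv₀ = (1·2 + 4·0 + 1·0; 7·2 + 1·0 + 5·0; 6·2 + 1·0 + 4·0) = (2, 14, 12)
w2 = Gw1 = (1·2 + 4·14 + 1·12; 7·2 + 1·14 + 5·12; 6·2 + 1·14 + 4·12) = (70, 88, 74)
w3 = Gw2 = (496, 948, 804)
Ratio at component: 948 / 88 = 10.773

λ ≈ 10.773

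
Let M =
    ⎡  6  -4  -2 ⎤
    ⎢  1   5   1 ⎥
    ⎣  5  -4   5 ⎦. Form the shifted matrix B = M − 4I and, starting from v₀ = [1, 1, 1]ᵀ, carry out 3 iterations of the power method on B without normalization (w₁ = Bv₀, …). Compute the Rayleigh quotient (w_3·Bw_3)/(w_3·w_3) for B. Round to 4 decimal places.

B = M − 4I has rows (2, -4, -2); (1, 1, 1); (5, -4, 1)
w1 = Bv₀ = (2·1 + (-4)·1 + (-2)·1; 1·1 + 1·1 + 1·1; 5·1 + (-4)·1 + 1·1) = (-4, 3, 2)
w2 = Bw1 = (2·(-4) + (-4)·3 + (-2)·2; 1·(-4) + 1·3 + 1·2; 5·(-4) + (-4)·3 + 1·2) = (-24, 1, -30)
w3 = Bw2 = (8, -53, -154)
Bw3 = (536, -199, 98)
w3·Bw3 = -257; w3·w3 = 26589; μ ≈ -257/26589 = -0.0097

-0.0097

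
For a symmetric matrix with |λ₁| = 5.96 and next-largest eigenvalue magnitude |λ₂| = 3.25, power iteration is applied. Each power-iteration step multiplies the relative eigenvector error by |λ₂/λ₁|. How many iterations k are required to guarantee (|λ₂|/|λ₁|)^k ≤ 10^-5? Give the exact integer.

19

|λ₂/λ₁| = 3.25/5.96 = 0.54530
Need k ≥ ln(10^-5) / ln(0.54530) = -11.5129 / -0.6064 ≈ 18.985
Smallest integer k satisfying the bound: 19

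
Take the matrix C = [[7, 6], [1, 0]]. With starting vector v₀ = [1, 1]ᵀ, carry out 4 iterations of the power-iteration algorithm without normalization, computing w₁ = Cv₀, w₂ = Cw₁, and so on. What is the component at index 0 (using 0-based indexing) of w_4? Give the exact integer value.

5881

w1 = Cv₀ = (13, 1)
w2 = Cw1 = (97, 13)
w3 = Cw2 = (757, 97)
w4 = Cw3 = (5881, 757)
The requested component of w4 is 5881.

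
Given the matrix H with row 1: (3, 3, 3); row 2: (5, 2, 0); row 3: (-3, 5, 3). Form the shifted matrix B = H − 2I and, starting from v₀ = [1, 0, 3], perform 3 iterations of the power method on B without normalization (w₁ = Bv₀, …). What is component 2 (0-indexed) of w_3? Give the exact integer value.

170

B = H − 2I has rows (1, 3, 3); (5, 0, 0); (-3, 5, 1)
w1 = Bv₀ = (1·1 + 3·0 + 3·3; 5·1 + 0·0 + 0·3; (-3)·1 + 5·0 + 1·3) = (10, 5, 0)
w2 = Bw1 = (1·10 + 3·5 + 3·0; 5·10 + 0·5 + 0·0; (-3)·10 + 5·5 + 1·0) = (25, 50, -5)
w3 = Bw2 = (160, 125, 170)
Requested component of w3: 170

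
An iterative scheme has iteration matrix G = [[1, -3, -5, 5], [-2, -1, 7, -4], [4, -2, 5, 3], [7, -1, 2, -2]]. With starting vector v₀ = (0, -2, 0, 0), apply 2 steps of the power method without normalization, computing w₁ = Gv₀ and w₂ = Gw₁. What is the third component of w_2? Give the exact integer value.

46

w1 = Gv₀ = (1·0 + (-3)·(-2) + (-5)·0 + 5·0; (-2)·0 + (-1)·(-2) + 7·0 + (-4)·0; 4·0 + (-2)·(-2) + 5·0 + 3·0; 7·0 + (-1)·(-2) + 2·0 + (-2)·0) = (6, 2, 4, 2)
w2 = Gw1 = (1·6 + (-3)·2 + (-5)·4 + 5·2; (-2)·6 + (-1)·2 + 7·4 + (-4)·2; 4·6 + (-2)·2 + 5·4 + 3·2; 7·6 + (-1)·2 + 2·4 + (-2)·2) = (-10, 6, 46, 44)
The requested component of w2 is 46.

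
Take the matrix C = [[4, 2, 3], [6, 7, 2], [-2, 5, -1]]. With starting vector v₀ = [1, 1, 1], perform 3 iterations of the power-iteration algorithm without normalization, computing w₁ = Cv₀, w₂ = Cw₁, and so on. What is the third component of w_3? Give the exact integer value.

616

w1 = Cv₀ = (4·1 + 2·1 + 3·1; 6·1 + 7·1 + 2·1; (-2)·1 + 5·1 + (-1)·1) = (9, 15, 2)
w2 = Cw1 = (4·9 + 2·15 + 3·2; 6·9 + 7·15 + 2·2; (-2)·9 + 5·15 + (-1)·2) = (72, 163, 55)
w3 = Cw2 = (779, 1683, 616)
The requested component of w3 is 616.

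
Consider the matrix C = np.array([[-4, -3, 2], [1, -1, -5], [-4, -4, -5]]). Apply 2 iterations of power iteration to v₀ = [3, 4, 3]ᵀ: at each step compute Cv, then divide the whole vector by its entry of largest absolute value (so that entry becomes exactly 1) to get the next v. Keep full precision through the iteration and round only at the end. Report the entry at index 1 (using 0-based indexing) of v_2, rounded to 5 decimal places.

0.60684

Cv0 = (-18.000000, -16.000000, -43.000000); divide by -43.000000 → v1 = (0.418605, 0.372093, 1.000000)
Cv1 = (-0.790698, -4.953488, -8.162791); divide by -8.162791 → v2 = (0.096866, 0.606838, 1.000000)
Requested entry of v2: 213/351 = 0.60684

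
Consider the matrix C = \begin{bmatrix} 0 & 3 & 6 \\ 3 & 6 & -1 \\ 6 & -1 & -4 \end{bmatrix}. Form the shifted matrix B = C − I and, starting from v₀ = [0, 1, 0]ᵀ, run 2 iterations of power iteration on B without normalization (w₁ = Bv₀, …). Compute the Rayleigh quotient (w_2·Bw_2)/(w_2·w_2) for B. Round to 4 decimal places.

B = C − I has rows (-1, 3, 6); (3, 5, -1); (6, -1, -5)
w1 = Bv₀ = (3, 5, -1)
w2 = Bw1 = (6, 35, 18)
Bw2 = (207, 175, -89)
w2·Bw2 = 5765; w2·w2 = 1585; μ ≈ 5765/1585 = 3.6372

μ ≈ 3.6372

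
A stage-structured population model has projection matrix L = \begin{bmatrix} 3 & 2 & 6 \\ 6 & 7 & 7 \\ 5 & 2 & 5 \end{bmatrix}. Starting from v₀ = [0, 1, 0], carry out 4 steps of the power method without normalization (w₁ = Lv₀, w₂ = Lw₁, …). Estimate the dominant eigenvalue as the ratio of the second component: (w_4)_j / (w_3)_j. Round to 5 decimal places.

w1 = Lv₀ = (3·0 + 2·1 + 6·0; 6·0 + 7·1 + 7·0; 5·0 + 2·1 + 5·0) = (2, 7, 2)
w2 = Lw1 = (3·2 + 2·7 + 6·2; 6·2 + 7·7 + 7·2; 5·2 + 2·7 + 5·2) = (32, 75, 34)
w3 = Lw2 = (450, 955, 480)
w4 = Lw3 = (6140, 12745, 6560)
Ratio at component: 12745 / 955 = 13.34555

13.34555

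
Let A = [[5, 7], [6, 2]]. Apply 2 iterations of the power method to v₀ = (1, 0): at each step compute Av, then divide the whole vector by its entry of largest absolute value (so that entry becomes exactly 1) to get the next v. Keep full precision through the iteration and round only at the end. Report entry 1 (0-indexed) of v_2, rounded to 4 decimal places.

0.6269

Av0 = (5.00000, 6.00000); divide by 6.00000 → v1 = (0.83333, 1.00000)
Av1 = (11.16667, 7.00000); divide by 11.16667 → v2 = (1.00000, 0.62687)
Requested entry of v2: 42/67 = 0.6269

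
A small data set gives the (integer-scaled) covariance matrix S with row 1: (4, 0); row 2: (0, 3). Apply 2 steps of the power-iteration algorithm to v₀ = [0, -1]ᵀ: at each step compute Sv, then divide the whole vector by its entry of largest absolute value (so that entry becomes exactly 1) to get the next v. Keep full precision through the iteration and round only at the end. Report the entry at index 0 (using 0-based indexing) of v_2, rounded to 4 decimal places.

Sv0 = (0.00000, -3.00000); divide by -3.00000 → v1 = (0.00000, 1.00000)
Sv1 = (0.00000, 3.00000); divide by 3.00000 → v2 = (0.00000, 1.00000)
Requested entry of v2: 0/-9 = 0.0000

0.0000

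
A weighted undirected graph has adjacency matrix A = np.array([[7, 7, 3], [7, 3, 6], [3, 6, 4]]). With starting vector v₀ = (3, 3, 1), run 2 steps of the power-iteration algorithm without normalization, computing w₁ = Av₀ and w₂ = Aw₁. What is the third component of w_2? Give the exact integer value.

w1 = Av₀ = (7·3 + 7·3 + 3·1; 7·3 + 3·3 + 6·1; 3·3 + 6·3 + 4·1) = (45, 36, 31)
w2 = Aw1 = (7·45 + 7·36 + 3·31; 7·45 + 3·36 + 6·31; 3·45 + 6·36 + 4·31) = (660, 609, 475)
The requested component of w2 is 475.

475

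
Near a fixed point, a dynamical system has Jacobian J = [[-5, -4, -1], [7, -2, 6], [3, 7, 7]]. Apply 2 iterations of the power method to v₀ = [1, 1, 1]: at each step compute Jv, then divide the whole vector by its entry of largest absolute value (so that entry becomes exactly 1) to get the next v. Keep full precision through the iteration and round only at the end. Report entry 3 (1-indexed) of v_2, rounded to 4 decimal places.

1.0000

Jv0 = (-10.00000, 11.00000, 17.00000); divide by 17.00000 → v1 = (-0.58824, 0.64706, 1.00000)
Jv1 = (-0.64706, 0.58824, 9.76471); divide by 9.76471 → v2 = (-0.06627, 0.06024, 1.00000)
Requested entry of v2: 166/166 = 1.0000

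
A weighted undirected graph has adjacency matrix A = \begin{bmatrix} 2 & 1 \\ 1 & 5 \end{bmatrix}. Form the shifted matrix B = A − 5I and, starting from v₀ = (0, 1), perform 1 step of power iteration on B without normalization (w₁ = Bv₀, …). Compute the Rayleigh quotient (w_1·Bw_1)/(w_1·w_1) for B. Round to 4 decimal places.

-3.0000

B = A − 5I has rows (-3, 1); (1, 0)
w1 = Bv₀ = ((-3)·0 + 1·1; 1·0 + 0·1) = (1, 0)
Bw1 = (-3, 1)
w1·Bw1 = -3; w1·w1 = 1; μ ≈ -3/1 = -3.0000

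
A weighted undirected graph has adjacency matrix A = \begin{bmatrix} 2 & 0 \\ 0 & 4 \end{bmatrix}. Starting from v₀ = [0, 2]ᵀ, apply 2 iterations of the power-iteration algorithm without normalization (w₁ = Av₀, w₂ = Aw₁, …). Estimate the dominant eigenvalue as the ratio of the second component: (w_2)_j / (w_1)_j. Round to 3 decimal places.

w1 = Av₀ = (0, 8)
w2 = Aw1 = (0, 32)
Ratio at component: 32 / 8 = 4.000

4.000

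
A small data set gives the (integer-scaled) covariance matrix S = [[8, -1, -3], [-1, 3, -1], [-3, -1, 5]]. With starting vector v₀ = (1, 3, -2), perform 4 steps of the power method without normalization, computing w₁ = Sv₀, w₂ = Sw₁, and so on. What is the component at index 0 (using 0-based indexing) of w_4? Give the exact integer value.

w1 = Sv₀ = (11, 10, -16)
w2 = Sw1 = (126, 35, -123)
w3 = Sw2 = (1342, 102, -1028)
w4 = Sw3 = (13718, -8, -9268)
The requested component of w4 is 13718.

13718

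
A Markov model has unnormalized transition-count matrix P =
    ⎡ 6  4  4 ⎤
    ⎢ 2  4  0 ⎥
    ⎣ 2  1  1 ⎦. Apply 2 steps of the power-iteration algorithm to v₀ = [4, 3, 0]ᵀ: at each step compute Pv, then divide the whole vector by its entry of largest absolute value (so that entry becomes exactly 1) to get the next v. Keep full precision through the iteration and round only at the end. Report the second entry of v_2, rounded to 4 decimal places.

0.4471

Pv0 = (36.00000, 20.00000, 11.00000); divide by 36.00000 → v1 = (1.00000, 0.55556, 0.30556)
Pv1 = (9.44444, 4.22222, 2.86111); divide by 9.44444 → v2 = (1.00000, 0.44706, 0.30294)
Requested entry of v2: 152/340 = 0.4471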